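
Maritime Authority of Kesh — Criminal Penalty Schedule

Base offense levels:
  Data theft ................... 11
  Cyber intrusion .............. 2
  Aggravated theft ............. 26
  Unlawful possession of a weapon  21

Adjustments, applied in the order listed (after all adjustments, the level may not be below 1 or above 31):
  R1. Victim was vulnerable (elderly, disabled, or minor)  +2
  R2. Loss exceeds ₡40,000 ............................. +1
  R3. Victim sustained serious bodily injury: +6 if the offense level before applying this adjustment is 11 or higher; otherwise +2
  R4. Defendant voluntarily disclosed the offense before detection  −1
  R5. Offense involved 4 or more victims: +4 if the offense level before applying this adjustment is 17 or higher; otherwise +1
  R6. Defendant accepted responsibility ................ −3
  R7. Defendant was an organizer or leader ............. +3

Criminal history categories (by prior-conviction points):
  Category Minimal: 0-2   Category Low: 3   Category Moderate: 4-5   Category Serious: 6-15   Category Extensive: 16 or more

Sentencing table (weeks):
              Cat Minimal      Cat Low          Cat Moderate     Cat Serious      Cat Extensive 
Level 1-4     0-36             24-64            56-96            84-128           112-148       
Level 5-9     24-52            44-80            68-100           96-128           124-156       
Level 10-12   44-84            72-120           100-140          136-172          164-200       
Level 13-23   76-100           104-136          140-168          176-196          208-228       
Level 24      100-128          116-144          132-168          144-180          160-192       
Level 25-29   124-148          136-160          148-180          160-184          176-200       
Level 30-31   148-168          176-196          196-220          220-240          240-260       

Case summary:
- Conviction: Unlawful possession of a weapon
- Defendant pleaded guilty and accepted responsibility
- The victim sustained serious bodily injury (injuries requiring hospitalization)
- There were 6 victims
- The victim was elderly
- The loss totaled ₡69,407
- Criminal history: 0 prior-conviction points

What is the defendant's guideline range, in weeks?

148-168 weeks

Base offense level for unlawful possession of a weapon: 21.
R1 applies: 21 + 2 = 23.
R2 applies: 23 + 1 = 24.
R3 applies (level before this adjustment is 24 ≥ 11, so +6): 24 + 6 = 30.
R5 applies (level before this adjustment is 30 ≥ 17, so +4): 30 + 4 = 34.
R6 applies: 34 − 3 = 31.
R7 does not apply.
Final offense level: 31.
Criminal history: 0 prior points → Category Minimal (0-2).
Level 31 falls in the 30-31 band.
Grid: Level 30-31 × Category Minimal = 148-168 weeks.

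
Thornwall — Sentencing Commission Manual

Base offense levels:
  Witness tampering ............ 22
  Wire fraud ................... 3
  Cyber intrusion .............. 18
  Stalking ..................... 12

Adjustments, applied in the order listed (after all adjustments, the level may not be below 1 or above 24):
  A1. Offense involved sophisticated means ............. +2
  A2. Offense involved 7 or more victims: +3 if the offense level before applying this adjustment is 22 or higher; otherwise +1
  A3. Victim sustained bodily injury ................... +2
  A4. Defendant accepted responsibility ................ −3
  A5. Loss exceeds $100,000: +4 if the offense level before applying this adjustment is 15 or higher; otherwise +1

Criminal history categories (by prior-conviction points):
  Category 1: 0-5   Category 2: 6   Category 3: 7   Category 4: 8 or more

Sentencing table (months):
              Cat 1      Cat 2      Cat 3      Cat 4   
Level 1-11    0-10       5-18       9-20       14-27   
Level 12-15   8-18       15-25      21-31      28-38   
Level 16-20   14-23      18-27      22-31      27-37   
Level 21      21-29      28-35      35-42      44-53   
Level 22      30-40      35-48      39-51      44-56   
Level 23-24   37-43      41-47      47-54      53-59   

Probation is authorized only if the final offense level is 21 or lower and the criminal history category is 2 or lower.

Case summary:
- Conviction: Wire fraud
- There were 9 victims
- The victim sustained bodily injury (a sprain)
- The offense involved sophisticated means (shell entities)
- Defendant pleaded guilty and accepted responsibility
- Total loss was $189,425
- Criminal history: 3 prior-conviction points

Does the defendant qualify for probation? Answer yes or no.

Yes

Base offense level for wire fraud: 3.
A1 applies: 3 + 2 = 5.
A2 applies (level before this adjustment is 5 < 22, so +1): 5 + 1 = 6.
A3 applies: 6 + 2 = 8.
A4 applies: 8 − 3 = 5.
A5 applies (level before this adjustment is 5 < 15, so +1): 5 + 1 = 6.
Final offense level: 6.
Criminal history: 3 prior points → Category 1 (0-5).
Level 6 falls in the 1-11 band.
Grid: Level 1-11 × Category 1 = 0-10 months.
Probation check: level 6 ≤ 21 and category 1 ≤ 2 → eligible.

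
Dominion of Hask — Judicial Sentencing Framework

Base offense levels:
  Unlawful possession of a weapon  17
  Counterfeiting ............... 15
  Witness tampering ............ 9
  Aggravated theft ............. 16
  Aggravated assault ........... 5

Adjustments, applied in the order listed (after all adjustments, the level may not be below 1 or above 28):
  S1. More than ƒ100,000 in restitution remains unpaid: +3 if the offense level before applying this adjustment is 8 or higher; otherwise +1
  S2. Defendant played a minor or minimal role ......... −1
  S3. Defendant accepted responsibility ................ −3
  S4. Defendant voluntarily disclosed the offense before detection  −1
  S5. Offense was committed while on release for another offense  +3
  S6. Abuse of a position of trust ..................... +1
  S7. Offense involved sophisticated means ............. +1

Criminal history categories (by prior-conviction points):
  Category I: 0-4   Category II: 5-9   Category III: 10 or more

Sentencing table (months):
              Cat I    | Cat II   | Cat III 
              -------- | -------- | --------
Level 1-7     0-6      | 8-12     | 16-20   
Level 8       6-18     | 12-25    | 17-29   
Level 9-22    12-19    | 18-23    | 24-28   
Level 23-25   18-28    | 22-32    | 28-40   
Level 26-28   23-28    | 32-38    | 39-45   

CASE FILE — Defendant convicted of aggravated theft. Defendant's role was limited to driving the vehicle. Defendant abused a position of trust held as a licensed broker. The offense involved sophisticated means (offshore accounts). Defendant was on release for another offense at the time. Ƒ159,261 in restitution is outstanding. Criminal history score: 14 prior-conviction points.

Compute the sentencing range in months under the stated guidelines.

Base offense level for aggravated theft: 16.
S1 applies (level before this adjustment is 16 ≥ 8, so +3): 16 + 3 = 19.
S2 applies: 19 − 1 = 18.
S3 does not apply.
S4 does not apply.
S5 applies: 18 + 3 = 21.
S6 applies: 21 + 1 = 22.
S7 applies: 22 + 1 = 23.
Final offense level: 23.
Criminal history: 14 prior points → Category III (10+).
Level 23 falls in the 23-25 band.
Grid: Level 23-25 × Category III = 28-40 months.

28-40 months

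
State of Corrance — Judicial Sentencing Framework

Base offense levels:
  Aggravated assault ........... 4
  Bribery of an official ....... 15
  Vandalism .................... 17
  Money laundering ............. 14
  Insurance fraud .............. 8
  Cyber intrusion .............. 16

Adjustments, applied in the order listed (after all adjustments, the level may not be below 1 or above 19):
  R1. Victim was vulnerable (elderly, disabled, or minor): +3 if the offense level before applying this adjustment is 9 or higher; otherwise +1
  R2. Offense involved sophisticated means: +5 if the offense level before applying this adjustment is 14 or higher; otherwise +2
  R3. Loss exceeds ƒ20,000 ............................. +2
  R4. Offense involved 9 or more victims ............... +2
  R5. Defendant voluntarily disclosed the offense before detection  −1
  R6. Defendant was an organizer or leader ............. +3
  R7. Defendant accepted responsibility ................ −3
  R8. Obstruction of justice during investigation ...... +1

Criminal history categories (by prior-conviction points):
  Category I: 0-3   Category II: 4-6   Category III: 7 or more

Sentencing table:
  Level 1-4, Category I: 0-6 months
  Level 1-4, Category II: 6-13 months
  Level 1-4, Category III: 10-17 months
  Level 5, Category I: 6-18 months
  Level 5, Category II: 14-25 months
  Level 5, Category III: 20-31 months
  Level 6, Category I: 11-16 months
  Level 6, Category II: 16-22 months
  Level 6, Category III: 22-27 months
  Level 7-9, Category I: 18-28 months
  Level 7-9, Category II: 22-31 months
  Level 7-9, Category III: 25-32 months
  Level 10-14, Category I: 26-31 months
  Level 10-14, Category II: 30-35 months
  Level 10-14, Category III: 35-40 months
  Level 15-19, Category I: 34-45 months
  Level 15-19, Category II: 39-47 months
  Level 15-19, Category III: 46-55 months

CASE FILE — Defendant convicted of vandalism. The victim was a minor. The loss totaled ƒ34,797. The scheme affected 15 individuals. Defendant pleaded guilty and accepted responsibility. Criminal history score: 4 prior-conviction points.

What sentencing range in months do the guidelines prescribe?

39-47 months

Base offense level for vandalism: 17.
R1 applies (level before this adjustment is 17 ≥ 9, so +3): 17 + 3 = 20.
R3 applies: 20 + 2 = 22.
R4 applies: 22 + 2 = 24.
R7 applies: 24 − 3 = 21.
R8 does not apply.
Level 21 exceeds the maximum of 19; capped at 19.
Final offense level: 19.
Criminal history: 4 prior points → Category II (4-6).
Level 19 falls in the 15-19 band.
Grid: Level 15-19 × Category II = 39-47 months.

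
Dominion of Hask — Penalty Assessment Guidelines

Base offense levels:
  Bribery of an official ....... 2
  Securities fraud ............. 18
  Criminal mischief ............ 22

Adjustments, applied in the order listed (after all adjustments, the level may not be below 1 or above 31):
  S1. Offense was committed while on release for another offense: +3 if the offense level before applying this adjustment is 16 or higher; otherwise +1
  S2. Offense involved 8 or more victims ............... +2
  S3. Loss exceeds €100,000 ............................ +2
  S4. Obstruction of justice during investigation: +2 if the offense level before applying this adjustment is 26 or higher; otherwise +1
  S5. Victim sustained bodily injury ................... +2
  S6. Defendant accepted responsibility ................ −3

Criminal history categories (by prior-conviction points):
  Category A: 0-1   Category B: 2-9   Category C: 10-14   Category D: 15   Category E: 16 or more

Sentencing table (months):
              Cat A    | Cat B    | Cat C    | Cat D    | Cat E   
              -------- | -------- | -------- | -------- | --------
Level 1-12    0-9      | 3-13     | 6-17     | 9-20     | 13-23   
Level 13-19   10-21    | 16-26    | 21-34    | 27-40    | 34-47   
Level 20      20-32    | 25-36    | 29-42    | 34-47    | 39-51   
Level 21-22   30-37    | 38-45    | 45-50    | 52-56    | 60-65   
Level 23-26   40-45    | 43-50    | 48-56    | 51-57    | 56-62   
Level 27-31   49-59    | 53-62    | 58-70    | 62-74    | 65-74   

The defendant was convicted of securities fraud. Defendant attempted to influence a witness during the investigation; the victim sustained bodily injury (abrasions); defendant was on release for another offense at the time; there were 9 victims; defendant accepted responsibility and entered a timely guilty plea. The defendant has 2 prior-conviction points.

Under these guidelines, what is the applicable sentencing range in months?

Base offense level for securities fraud: 18.
S1 applies (level before this adjustment is 18 ≥ 16, so +3): 18 + 3 = 21.
S2 applies: 21 + 2 = 23.
S4 applies (level before this adjustment is 23 < 26, so +1): 23 + 1 = 24.
S5 applies: 24 + 2 = 26.
S6 applies: 26 − 3 = 23.
Final offense level: 23.
Criminal history: 2 prior points → Category B (2-9).
Level 23 falls in the 23-26 band.
Grid: Level 23-26 × Category B = 43-50 months.

43-50 months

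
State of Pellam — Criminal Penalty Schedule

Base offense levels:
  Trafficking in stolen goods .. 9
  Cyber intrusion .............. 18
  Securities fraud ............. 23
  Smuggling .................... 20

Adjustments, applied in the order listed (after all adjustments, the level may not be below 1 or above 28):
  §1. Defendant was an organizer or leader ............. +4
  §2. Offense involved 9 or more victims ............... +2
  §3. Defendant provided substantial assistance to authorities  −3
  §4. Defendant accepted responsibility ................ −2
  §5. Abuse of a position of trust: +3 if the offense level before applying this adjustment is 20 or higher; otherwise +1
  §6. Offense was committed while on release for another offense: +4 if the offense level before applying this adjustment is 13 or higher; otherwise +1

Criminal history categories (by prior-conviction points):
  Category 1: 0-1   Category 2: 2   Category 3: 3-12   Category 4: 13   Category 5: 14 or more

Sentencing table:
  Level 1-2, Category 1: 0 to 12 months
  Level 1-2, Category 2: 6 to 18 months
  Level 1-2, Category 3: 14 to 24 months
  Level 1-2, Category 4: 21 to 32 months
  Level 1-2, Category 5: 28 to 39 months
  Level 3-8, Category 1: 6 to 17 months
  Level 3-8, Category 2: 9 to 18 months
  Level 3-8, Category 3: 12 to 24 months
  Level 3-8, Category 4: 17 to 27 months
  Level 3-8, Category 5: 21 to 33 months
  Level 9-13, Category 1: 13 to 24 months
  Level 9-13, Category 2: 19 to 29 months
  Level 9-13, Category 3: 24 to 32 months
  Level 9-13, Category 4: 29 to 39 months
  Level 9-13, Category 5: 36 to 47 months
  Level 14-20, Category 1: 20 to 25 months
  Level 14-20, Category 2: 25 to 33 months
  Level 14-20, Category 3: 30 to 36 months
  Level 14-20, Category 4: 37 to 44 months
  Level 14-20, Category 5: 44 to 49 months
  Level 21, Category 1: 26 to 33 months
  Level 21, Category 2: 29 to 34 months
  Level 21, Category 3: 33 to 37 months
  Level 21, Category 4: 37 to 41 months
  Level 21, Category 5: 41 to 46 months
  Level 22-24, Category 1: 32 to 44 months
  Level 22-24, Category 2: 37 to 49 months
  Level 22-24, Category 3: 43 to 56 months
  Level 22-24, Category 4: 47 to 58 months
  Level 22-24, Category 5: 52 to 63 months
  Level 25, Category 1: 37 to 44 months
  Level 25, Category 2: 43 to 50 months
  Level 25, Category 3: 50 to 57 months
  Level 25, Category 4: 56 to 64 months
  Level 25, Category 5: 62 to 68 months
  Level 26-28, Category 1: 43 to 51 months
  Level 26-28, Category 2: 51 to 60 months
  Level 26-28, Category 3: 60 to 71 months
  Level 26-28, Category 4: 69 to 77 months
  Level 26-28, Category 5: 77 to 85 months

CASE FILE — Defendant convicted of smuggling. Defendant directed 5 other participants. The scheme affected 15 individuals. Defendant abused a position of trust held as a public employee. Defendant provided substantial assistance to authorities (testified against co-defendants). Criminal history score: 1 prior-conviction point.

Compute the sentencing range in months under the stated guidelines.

Base offense level for smuggling: 20.
§1 applies: 20 + 4 = 24.
§2 applies: 24 + 2 = 26.
§3 applies: 26 − 3 = 23.
§5 applies (level before this adjustment is 23 ≥ 20, so +3): 23 + 3 = 26.
Final offense level: 26.
Criminal history: 1 prior point → Category 1 (0-1).
Level 26 falls in the 26-28 band.
Grid: Level 26-28 × Category 1 = 43-51 months.

43-51 months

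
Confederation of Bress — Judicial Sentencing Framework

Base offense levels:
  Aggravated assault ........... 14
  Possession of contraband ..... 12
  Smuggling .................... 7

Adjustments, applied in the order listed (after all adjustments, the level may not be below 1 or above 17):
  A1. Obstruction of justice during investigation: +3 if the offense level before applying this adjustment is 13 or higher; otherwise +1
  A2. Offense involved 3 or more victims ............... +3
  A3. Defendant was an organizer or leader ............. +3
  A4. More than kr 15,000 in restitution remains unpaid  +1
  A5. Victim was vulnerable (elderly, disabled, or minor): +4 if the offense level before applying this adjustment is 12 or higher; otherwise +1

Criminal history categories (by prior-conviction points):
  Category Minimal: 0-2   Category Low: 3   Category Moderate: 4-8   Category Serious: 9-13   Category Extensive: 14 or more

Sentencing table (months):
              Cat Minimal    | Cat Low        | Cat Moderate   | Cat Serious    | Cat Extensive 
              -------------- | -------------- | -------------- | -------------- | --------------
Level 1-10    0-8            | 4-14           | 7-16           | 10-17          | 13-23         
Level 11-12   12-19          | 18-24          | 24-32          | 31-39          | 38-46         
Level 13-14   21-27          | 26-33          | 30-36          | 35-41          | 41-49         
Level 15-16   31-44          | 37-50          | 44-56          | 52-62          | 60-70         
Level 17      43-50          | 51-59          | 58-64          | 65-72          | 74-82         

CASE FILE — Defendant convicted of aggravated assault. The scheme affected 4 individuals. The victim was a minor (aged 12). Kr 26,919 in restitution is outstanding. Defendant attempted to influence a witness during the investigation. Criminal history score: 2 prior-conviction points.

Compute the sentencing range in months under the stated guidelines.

Base offense level for aggravated assault: 14.
A1 applies (level before this adjustment is 14 ≥ 13, so +3): 14 + 3 = 17.
A2 applies: 17 + 3 = 20.
A3 does not apply.
A4 applies: 20 + 1 = 21.
A5 applies (level before this adjustment is 21 ≥ 12, so +4): 21 + 4 = 25.
Level 25 exceeds the maximum of 17; capped at 17.
Final offense level: 17.
Criminal history: 2 prior points → Category Minimal (0-2).
Level 17 falls in the 17 band.
Grid: Level 17 × Category Minimal = 43-50 months.

43-50 months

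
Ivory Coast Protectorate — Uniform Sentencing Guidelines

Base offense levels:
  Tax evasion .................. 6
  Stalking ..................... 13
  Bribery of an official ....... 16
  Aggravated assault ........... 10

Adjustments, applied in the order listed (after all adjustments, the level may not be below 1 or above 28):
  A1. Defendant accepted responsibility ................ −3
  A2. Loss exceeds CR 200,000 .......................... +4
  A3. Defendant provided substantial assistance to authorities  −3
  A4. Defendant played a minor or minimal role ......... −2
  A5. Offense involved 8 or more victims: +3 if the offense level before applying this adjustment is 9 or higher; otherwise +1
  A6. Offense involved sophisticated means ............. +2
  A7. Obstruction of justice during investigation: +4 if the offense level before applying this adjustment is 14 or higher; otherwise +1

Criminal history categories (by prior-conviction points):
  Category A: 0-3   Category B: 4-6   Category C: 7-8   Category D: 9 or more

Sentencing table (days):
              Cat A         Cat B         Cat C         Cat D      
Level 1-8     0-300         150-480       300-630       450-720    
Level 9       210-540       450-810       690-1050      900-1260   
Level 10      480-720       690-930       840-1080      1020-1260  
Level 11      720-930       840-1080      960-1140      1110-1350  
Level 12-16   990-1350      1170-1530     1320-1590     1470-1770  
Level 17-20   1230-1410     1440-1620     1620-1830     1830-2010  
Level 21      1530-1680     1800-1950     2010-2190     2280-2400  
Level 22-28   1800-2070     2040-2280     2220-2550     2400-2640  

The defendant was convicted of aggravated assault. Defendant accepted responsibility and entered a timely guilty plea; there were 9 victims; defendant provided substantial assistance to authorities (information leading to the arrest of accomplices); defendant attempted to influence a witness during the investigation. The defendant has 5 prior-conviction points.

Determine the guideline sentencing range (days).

Base offense level for aggravated assault: 10.
A1 applies: 10 − 3 = 7.
A3 applies: 7 − 3 = 4.
A5 applies (level before this adjustment is 4 < 9, so +1): 4 + 1 = 5.
A7 applies (level before this adjustment is 5 < 14, so +1): 5 + 1 = 6.
Final offense level: 6.
Criminal history: 5 prior points → Category B (4-6).
Level 6 falls in the 1-8 band.
Grid: Level 1-8 × Category B = 150-480 days.

150-480 days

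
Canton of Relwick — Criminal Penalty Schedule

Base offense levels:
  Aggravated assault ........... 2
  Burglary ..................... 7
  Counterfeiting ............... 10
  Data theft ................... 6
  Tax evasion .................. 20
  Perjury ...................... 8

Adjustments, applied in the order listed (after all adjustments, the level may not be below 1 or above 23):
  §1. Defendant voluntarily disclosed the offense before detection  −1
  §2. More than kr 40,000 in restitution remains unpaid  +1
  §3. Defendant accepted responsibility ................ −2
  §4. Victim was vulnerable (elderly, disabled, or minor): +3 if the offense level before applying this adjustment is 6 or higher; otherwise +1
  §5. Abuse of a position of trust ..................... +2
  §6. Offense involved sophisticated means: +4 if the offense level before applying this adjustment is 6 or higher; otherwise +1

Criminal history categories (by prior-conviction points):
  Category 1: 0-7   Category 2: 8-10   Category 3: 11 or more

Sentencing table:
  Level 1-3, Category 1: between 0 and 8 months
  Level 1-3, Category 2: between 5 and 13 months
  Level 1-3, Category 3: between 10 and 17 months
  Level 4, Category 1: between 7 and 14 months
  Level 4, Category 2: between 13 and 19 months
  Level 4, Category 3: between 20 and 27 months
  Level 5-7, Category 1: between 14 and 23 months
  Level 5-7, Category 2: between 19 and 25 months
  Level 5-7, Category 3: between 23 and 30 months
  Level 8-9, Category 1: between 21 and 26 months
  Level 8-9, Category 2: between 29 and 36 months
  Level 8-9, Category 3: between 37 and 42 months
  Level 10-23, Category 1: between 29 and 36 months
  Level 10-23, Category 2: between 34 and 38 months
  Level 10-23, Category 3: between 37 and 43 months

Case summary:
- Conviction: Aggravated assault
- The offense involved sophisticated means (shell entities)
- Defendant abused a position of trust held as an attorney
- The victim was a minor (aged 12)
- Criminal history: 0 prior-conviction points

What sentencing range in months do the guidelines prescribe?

Base offense level for aggravated assault: 2.
§2 does not apply.
§4 applies (level before this adjustment is 2 < 6, so +1): 2 + 1 = 3.
§5 applies: 3 + 2 = 5.
§6 applies (level before this adjustment is 5 < 6, so +1): 5 + 1 = 6.
Final offense level: 6.
Criminal history: 0 prior points → Category 1 (0-7).
Level 6 falls in the 5-7 band.
Grid: Level 5-7 × Category 1 = 14-23 months.

14-23 months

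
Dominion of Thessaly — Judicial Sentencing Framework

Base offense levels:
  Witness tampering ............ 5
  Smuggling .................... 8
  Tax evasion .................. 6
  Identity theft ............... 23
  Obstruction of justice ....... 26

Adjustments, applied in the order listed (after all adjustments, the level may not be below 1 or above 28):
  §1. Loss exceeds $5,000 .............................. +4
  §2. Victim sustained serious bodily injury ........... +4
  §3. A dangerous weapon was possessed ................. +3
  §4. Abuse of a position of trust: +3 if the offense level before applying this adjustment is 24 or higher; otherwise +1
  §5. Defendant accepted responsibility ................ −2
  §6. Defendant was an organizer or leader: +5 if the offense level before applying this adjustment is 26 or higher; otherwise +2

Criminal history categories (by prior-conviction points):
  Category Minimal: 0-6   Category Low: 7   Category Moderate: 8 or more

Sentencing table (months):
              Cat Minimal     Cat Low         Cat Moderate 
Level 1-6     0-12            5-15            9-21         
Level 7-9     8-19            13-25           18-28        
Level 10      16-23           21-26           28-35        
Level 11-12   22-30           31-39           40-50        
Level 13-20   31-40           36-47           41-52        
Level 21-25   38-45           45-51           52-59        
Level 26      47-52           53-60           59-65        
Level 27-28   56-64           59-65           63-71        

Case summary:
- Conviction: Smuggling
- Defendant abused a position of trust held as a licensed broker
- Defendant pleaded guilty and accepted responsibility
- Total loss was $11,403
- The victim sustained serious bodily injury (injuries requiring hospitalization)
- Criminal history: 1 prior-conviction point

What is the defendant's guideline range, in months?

Base offense level for smuggling: 8.
§1 applies: 8 + 4 = 12.
§2 applies: 12 + 4 = 16.
§3 does not apply.
§4 applies (level before this adjustment is 16 < 24, so +1): 16 + 1 = 17.
§5 applies: 17 − 2 = 15.
§6 does not apply.
Final offense level: 15.
Criminal history: 1 prior point → Category Minimal (0-6).
Level 15 falls in the 13-20 band.
Grid: Level 13-20 × Category Minimal = 31-40 months.

31-40 months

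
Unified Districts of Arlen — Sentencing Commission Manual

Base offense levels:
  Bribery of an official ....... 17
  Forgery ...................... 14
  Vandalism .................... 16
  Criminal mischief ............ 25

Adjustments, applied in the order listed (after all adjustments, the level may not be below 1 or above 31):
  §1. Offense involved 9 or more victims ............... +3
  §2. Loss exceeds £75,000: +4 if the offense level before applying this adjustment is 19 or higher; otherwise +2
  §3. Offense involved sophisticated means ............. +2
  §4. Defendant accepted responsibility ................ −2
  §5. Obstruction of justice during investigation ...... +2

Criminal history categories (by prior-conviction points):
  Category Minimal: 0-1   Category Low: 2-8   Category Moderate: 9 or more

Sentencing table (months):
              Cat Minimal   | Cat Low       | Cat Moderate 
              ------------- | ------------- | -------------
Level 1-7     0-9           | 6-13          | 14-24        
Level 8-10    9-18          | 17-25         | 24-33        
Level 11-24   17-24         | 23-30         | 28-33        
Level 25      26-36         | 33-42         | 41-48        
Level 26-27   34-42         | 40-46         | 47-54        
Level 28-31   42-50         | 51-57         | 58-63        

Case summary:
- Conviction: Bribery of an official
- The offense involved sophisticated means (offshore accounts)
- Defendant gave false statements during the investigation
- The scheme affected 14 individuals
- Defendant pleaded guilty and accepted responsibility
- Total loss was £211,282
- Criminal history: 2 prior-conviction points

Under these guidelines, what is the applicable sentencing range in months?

40-46 months

Base offense level for bribery of an official: 17.
§1 applies: 17 + 3 = 20.
§2 applies (level before this adjustment is 20 ≥ 19, so +4): 20 + 4 = 24.
§3 applies: 24 + 2 = 26.
§4 applies: 26 − 2 = 24.
§5 applies: 24 + 2 = 26.
Final offense level: 26.
Criminal history: 2 prior points → Category Low (2-8).
Level 26 falls in the 26-27 band.
Grid: Level 26-27 × Category Low = 40-46 months.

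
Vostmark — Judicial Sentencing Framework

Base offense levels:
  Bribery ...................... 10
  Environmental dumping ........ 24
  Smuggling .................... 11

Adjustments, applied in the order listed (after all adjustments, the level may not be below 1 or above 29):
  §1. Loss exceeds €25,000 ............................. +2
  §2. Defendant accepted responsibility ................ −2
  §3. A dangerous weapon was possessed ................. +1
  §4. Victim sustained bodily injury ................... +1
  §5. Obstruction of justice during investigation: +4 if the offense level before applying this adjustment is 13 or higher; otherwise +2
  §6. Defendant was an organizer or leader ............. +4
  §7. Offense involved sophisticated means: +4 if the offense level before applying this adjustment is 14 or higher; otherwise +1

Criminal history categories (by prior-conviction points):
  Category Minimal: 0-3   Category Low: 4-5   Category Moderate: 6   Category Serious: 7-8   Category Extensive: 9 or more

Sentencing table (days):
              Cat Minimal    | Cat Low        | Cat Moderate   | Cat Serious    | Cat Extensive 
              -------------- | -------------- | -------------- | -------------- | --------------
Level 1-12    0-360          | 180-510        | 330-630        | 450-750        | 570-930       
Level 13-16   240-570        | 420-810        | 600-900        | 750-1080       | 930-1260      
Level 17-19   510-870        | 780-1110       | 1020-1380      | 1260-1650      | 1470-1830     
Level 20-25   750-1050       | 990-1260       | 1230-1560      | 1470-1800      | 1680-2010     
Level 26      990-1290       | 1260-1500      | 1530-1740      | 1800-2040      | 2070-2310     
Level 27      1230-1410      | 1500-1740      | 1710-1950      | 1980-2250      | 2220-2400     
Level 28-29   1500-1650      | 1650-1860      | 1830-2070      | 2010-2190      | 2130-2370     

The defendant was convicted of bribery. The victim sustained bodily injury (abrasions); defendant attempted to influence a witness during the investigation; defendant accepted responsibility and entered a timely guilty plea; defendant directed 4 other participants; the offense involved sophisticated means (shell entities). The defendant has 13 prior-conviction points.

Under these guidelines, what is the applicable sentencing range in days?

1470-1830 days

Base offense level for bribery: 10.
§2 applies: 10 − 2 = 8.
§4 applies: 8 + 1 = 9.
§5 applies (level before this adjustment is 9 < 13, so +2): 9 + 2 = 11.
§6 applies: 11 + 4 = 15.
§7 applies (level before this adjustment is 15 ≥ 14, so +4): 15 + 4 = 19.
Final offense level: 19.
Criminal history: 13 prior points → Category Extensive (9+).
Level 19 falls in the 17-19 band.
Grid: Level 17-19 × Category Extensive = 1470-1830 days.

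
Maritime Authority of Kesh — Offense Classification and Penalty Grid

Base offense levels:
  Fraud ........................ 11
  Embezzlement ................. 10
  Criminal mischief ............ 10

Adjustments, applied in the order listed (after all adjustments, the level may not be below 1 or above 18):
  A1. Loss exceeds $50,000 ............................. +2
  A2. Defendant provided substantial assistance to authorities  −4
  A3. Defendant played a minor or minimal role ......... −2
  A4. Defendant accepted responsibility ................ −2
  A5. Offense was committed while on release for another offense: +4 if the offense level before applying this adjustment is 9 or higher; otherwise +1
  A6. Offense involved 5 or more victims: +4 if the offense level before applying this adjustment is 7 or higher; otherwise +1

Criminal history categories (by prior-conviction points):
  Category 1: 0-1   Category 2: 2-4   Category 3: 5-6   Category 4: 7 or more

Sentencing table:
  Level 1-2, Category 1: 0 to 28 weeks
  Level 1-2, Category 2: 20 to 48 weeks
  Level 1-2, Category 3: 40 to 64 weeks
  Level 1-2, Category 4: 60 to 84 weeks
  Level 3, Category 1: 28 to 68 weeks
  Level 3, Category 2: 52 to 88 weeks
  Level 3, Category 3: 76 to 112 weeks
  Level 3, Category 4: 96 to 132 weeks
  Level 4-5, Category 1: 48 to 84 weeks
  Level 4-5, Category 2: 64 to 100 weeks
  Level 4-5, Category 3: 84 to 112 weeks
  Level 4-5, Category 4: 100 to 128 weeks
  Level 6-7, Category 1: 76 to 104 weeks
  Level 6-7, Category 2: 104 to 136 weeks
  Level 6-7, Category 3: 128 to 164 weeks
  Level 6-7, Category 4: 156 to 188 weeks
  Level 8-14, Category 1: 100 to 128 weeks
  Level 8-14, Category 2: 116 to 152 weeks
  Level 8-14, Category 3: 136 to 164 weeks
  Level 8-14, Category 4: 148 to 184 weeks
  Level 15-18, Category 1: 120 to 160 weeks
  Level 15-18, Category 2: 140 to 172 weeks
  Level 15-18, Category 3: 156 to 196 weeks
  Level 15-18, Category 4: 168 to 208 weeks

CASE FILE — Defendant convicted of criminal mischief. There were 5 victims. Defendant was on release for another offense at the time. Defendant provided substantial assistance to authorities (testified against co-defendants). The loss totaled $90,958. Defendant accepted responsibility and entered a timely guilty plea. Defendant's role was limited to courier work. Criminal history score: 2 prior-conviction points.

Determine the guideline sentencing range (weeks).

104-136 weeks

Base offense level for criminal mischief: 10.
A1 applies: 10 + 2 = 12.
A2 applies: 12 − 4 = 8.
A3 applies: 8 − 2 = 6.
A4 applies: 6 − 2 = 4.
A5 applies (level before this adjustment is 4 < 9, so +1): 4 + 1 = 5.
A6 applies (level before this adjustment is 5 < 7, so +1): 5 + 1 = 6.
Final offense level: 6.
Criminal history: 2 prior points → Category 2 (2-4).
Level 6 falls in the 6-7 band.
Grid: Level 6-7 × Category 2 = 104-136 weeks.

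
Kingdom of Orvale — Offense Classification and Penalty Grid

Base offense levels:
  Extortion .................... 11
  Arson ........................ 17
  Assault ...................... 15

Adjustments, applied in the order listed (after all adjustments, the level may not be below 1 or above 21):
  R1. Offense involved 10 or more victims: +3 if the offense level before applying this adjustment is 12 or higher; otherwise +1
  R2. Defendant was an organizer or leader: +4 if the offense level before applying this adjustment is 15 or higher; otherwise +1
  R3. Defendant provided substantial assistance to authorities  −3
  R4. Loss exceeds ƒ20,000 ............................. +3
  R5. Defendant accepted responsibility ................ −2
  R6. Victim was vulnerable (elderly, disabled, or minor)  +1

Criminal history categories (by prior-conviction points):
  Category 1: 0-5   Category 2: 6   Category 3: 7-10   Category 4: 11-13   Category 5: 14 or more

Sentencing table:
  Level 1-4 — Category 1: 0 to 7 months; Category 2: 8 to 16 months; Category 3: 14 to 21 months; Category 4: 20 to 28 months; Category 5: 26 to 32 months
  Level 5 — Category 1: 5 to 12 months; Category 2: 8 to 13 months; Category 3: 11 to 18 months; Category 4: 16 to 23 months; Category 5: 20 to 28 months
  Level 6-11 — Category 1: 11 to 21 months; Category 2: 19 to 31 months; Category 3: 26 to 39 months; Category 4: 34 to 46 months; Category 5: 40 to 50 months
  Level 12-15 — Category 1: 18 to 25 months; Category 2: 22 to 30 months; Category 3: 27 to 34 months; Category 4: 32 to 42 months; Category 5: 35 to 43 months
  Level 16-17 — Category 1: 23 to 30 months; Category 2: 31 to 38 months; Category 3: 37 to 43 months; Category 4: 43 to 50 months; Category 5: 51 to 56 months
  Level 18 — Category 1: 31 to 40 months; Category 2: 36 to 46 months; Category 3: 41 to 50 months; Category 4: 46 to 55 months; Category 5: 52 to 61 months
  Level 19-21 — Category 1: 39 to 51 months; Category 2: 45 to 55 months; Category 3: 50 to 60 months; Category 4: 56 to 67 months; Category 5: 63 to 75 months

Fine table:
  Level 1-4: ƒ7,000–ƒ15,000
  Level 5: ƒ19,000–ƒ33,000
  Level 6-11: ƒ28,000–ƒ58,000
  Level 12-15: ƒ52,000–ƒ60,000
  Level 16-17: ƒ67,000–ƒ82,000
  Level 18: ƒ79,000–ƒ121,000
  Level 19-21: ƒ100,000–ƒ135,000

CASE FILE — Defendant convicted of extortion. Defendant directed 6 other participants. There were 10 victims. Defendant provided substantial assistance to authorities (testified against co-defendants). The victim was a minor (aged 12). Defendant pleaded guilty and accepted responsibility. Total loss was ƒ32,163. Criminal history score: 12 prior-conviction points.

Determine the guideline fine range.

Base offense level for extortion: 11.
R1 applies (level before this adjustment is 11 < 12, so +1): 11 + 1 = 12.
R2 applies (level before this adjustment is 12 < 15, so +1): 12 + 1 = 13.
R3 applies: 13 − 3 = 10.
R4 applies: 10 + 3 = 13.
R5 applies: 13 − 2 = 11.
R6 applies: 11 + 1 = 12.
Final offense level: 12.
Level 12 falls in the 12-15 band.
Fine table: Level 12-15 → ƒ52,000–ƒ60,000.

ƒ52,000–ƒ60,000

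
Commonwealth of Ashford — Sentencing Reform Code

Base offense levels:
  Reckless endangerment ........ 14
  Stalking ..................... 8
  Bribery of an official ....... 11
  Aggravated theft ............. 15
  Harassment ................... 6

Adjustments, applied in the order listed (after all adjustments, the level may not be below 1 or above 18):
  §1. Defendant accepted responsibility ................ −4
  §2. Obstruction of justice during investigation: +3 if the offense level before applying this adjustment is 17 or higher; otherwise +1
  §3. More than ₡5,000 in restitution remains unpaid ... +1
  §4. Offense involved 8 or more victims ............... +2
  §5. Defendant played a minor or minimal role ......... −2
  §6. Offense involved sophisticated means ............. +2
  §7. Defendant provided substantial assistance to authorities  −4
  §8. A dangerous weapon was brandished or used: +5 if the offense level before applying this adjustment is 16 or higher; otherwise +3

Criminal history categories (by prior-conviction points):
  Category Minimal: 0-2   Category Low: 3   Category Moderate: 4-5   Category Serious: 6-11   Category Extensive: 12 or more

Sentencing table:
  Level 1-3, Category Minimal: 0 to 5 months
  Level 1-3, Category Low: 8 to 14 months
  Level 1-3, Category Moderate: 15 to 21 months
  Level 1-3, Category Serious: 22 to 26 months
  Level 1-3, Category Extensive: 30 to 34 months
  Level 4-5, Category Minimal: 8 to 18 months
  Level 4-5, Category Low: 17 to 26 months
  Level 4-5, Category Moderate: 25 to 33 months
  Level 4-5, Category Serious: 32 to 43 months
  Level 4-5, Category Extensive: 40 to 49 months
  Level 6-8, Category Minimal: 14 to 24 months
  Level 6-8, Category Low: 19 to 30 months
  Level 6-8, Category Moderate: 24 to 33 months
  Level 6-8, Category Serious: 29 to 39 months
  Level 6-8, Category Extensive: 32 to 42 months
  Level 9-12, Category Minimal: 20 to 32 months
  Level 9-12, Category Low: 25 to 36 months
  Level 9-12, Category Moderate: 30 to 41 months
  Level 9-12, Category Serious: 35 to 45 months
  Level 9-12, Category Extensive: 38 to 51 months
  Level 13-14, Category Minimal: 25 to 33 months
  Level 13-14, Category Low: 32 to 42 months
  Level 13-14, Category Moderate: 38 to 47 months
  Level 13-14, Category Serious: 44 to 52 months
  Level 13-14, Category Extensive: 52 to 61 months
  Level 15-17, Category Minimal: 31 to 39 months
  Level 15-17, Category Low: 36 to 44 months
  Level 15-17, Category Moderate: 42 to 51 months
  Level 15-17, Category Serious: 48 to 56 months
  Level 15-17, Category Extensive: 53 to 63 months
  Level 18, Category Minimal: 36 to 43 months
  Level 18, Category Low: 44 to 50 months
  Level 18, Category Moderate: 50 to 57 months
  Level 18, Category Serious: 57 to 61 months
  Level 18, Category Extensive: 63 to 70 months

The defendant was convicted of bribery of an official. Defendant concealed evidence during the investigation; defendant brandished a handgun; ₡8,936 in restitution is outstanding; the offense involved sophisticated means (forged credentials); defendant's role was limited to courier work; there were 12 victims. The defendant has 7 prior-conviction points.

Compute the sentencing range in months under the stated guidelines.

57-61 months

Base offense level for bribery of an official: 11.
§1 does not apply.
§2 applies (level before this adjustment is 11 < 17, so +1): 11 + 1 = 12.
§3 applies: 12 + 1 = 13.
§4 applies: 13 + 2 = 15.
§5 applies: 15 − 2 = 13.
§6 applies: 13 + 2 = 15.
§8 applies (level before this adjustment is 15 < 16, so +3): 15 + 3 = 18.
Final offense level: 18.
Criminal history: 7 prior points → Category Serious (6-11).
Level 18 falls in the 18 band.
Grid: Level 18 × Category Serious = 57-61 months.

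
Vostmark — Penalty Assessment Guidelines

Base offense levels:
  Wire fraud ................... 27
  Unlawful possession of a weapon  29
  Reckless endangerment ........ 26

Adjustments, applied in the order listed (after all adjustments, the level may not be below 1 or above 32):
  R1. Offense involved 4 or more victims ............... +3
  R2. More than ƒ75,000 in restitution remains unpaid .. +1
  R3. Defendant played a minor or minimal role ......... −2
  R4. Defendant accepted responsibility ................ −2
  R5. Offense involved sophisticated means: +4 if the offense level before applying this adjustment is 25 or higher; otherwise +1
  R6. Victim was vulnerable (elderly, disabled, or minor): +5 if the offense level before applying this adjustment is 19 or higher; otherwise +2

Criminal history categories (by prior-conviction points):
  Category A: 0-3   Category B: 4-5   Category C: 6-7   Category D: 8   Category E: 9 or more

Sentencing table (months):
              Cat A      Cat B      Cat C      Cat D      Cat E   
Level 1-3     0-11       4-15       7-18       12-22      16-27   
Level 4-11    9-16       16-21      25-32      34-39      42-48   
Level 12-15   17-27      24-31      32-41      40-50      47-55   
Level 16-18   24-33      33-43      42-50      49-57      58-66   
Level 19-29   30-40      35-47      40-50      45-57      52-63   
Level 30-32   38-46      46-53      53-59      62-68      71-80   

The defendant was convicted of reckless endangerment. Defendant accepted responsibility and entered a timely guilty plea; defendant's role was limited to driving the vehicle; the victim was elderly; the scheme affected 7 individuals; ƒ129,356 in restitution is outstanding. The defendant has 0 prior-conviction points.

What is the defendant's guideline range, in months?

38-46 months

Base offense level for reckless endangerment: 26.
R1 applies: 26 + 3 = 29.
R2 applies: 29 + 1 = 30.
R3 applies: 30 − 2 = 28.
R4 applies: 28 − 2 = 26.
R6 applies (level before this adjustment is 26 ≥ 19, so +5): 26 + 5 = 31.
Final offense level: 31.
Criminal history: 0 prior points → Category A (0-3).
Level 31 falls in the 30-32 band.
Grid: Level 30-32 × Category A = 38-46 months.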